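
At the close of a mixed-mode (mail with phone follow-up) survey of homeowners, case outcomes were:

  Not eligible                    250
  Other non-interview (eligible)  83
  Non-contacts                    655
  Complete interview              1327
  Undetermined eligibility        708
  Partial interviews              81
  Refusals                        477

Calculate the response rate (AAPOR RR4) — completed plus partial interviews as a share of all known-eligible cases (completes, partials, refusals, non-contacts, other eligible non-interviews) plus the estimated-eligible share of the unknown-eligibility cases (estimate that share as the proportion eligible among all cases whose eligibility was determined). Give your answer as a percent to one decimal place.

Num: 1327 + 81 = 1408
Determined eligible: 1327 + 81 + 477 + 655 + 83 = 2623
e = 2623 / (2623 + 250) = 2623 / 2873 = 0.9130
Estimated eligible among unknowns: 0.9130 × 708 = 646.40
Denom: 2623 + 646.40 = 3269.40
RR4 = 1408 / 3269.40 = 0.4307

43.1%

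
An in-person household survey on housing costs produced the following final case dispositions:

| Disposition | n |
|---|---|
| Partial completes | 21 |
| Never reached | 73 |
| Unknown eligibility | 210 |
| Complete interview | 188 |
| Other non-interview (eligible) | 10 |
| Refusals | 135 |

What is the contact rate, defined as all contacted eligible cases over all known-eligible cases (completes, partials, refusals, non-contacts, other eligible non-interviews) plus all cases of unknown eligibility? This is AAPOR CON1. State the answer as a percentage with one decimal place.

Numerator: 188 + 21 + 135 + 10 = 354
Denominator: 188 + 21 + 135 + 73 + 10 + 210 = 637
CON1 = 354 / 637 = 0.5557

55.6%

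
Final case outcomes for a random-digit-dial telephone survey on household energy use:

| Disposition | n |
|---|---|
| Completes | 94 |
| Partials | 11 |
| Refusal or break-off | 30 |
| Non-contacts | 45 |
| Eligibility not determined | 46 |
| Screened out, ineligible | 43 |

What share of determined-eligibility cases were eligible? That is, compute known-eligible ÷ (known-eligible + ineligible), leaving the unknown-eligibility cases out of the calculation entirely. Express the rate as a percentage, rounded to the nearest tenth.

Determined eligible = 94 + 11 + 30 + 45 = 180
e = 180 / (180 + 43) = 180 / 223 = 0.8072

80.7%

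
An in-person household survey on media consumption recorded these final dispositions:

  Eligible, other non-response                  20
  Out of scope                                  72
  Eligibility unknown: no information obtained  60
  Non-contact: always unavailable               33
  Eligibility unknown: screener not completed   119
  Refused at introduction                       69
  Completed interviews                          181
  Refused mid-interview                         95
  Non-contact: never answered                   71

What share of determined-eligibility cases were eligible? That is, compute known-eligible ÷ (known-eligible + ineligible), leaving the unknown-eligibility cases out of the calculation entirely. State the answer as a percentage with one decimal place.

86.7%

Refused = 69 + 95 = 164
No contact after all attempts = 71 + 33 = 104
Undetermined eligibility = 119 + 60 = 179
Known eligible = 181 + 164 + 104 + 20 = 469
e = 469 / (469 + 72) = 469 / 541 = 0.8669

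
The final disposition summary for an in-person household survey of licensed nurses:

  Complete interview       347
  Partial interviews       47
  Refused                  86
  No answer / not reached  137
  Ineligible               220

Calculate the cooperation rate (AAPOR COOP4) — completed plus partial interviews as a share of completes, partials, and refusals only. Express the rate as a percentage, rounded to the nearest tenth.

82.1%

Numerator → 347 + 47 = 394
Denom → 347 + 47 + 86 = 480
COOP4 = 394 / 480 = 0.8208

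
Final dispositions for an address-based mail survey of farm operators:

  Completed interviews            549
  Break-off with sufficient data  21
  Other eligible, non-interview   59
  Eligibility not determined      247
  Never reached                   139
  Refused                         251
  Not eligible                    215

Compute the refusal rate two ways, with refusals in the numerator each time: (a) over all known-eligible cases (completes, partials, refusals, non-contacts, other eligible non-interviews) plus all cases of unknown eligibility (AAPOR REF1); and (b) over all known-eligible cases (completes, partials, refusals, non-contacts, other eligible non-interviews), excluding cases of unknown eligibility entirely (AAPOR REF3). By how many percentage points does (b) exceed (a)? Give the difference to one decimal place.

4.8

Top = 251
Denom = 549 + 21 + 251 + 139 + 59 + 247 = 1266
REF1 = 251 / 1266 = 0.1983
Denom = 549 + 21 + 251 + 139 + 59 = 1019
REF3 = 251 / 1019 = 0.2463
Difference = 24.63 − 19.83 = 4.80 percentage points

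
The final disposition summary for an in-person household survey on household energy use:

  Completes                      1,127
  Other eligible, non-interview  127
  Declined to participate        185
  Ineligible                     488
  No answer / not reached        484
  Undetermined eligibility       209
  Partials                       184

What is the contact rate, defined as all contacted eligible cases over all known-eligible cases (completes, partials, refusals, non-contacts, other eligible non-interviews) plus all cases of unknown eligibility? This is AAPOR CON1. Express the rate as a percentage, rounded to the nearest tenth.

70.1%

Num: 1127 + 184 + 185 + 127 = 1623
Base: 1127 + 184 + 185 + 484 + 127 + 209 = 2316
CON1 = 1623 / 2316 = 0.7008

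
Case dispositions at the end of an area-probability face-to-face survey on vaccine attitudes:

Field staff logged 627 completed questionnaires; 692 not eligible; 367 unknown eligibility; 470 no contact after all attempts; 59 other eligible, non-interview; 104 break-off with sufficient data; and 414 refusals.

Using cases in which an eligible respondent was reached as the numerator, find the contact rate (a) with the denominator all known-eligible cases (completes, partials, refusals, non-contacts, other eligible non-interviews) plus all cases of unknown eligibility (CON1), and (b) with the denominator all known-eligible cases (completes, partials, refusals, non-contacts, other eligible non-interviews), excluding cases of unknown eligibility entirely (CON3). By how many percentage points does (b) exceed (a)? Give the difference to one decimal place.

12.9

Top: 627 + 104 + 414 + 59 = 1204
Denom: 627 + 104 + 414 + 470 + 59 + 367 = 2041
CON1 = 1204 / 2041 = 0.5899
Denom: 627 + 104 + 414 + 470 + 59 = 1674
CON3 = 1204 / 1674 = 0.7192
Difference = 71.92 − 58.99 = 12.93 percentage points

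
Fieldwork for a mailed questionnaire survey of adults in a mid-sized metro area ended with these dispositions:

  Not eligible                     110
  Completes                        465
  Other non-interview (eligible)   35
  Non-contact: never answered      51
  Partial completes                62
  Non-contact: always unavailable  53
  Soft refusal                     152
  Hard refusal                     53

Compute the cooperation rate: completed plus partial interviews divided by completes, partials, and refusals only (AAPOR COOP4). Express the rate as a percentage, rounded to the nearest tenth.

Refused = 53 + 152 = 205
Never reached = 51 + 53 = 104
Numerator: 465 + 62 = 527
Denominator: 465 + 62 + 205 = 732
COOP4 = 527 / 732 = 0.7199

72.0%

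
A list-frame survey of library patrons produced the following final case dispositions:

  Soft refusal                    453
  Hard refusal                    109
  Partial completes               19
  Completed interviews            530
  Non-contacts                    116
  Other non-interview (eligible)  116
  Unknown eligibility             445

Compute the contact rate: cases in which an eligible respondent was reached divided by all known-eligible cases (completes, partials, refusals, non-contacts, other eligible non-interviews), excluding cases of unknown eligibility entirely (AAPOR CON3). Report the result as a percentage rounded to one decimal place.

Refusals = 109 + 453 = 562
Top = 530 + 19 + 562 + 116 = 1227
Denom = 530 + 19 + 562 + 116 + 116 = 1343
CON3 = 1227 / 1343 = 0.9136

91.4%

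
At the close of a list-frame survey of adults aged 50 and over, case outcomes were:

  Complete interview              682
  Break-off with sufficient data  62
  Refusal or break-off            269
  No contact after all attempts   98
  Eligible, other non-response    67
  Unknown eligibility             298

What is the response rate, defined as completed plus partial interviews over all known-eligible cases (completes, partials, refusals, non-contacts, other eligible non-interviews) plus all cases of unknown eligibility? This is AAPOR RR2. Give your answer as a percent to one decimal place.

50.4%

Top = 682 + 62 = 744
Denominator = 682 + 62 + 269 + 98 + 67 + 298 = 1476
RR2 = 744 / 1476 = 0.5041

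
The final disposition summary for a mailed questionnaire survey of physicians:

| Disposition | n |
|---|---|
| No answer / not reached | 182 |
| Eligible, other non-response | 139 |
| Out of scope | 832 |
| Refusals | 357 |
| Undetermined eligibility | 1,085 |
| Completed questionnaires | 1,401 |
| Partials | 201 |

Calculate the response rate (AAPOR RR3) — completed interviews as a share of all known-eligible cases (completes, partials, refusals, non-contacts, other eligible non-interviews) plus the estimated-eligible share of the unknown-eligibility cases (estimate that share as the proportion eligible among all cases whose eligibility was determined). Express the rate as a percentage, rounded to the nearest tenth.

45.6%

Num → 1401
Known eligible → 1401 + 201 + 357 + 182 + 139 = 2280
e = 2280 / (2280 + 832) = 2280 / 3112 = 0.7326
Estimated eligible among unknowns → 0.7326 × 1085 = 794.87
Denominator → 2280 + 794.87 = 3074.87
RR3 = 1401 / 3074.87 = 0.4556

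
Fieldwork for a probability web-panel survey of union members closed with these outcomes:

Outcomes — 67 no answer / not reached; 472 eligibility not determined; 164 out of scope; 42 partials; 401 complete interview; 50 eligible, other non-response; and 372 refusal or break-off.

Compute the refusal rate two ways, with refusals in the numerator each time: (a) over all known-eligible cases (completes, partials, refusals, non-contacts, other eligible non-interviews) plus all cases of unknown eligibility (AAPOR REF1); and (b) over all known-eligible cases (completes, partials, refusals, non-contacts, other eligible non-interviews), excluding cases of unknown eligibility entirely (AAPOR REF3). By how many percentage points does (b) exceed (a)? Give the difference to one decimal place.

Num → 372
Denominator → 401 + 42 + 372 + 67 + 50 + 472 = 1404
REF1 = 372 / 1404 = 0.2650
Denominator → 401 + 42 + 372 + 67 + 50 = 932
REF3 = 372 / 932 = 0.3991
Difference = 39.91 − 26.50 = 13.41 percentage points

13.4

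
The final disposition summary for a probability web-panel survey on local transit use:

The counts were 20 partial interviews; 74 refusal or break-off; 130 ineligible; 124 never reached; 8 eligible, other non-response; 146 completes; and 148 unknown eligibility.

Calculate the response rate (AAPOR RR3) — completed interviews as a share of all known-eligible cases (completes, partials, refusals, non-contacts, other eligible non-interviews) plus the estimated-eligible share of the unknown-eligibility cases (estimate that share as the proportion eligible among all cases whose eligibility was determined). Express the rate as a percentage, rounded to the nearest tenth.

Top: 146
Eligible (known): 146 + 20 + 74 + 124 + 8 = 372
e = 372 / (372 + 130) = 372 / 502 = 0.7410
Estimated eligible among unknowns: 0.7410 × 148 = 109.67
Base: 372 + 109.67 = 481.67
RR3 = 146 / 481.67 = 0.3031

30.3%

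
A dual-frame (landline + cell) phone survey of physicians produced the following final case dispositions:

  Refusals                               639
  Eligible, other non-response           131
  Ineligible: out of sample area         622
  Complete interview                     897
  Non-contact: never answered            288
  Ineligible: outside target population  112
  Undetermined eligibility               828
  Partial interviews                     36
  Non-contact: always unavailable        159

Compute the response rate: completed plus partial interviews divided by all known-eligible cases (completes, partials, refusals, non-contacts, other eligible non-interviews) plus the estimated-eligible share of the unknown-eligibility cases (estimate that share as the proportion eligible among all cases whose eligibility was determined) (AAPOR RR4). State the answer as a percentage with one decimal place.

Non-contacts = 288 + 159 = 447
Ineligible = 112 + 622 = 734
Num = 897 + 36 = 933
Known eligible = 897 + 36 + 639 + 447 + 131 = 2150
e = 2150 / (2150 + 734) = 2150 / 2884 = 0.7455
e × U = 0.7455 × 828 = 617.27
Base = 2150 + 617.27 = 2767.27
RR4 = 933 / 2767.27 = 0.3372

33.7%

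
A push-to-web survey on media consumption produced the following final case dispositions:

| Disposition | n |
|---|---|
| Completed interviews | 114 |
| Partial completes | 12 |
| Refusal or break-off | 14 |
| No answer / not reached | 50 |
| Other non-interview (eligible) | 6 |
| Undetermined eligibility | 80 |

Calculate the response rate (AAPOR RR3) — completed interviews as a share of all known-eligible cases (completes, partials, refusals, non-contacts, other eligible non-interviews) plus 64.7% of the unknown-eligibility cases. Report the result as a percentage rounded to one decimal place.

Top = 114
Known eligible = 114 + 12 + 14 + 50 + 6 = 196
Eligible share of unknowns = 0.6470 × 80 = 51.76
Base = 196 + 51.76 = 247.76
RR3 = 114 / 247.76 = 0.4601

46.0%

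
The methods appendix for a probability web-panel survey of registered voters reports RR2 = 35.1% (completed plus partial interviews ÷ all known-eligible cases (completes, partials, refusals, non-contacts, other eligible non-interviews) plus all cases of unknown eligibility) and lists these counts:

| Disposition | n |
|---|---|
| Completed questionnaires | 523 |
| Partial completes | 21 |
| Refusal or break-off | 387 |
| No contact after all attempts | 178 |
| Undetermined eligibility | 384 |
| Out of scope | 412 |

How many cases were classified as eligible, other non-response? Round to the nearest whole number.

Num = 523 + 21 = 544
RR2 = 544 / D = 0.351
D = 544 / 0.351 = 1549.9
Remaining denominator categories sum to 1493
eligible, other non-response = 1549.9 − 1493 ≈ 57

57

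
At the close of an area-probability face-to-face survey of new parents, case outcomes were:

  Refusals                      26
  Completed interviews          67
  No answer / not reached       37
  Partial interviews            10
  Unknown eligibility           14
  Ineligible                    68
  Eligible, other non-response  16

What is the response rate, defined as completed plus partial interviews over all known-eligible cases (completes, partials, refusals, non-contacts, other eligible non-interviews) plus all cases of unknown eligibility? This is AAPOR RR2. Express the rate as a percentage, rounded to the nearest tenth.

45.3%

Numerator: 67 + 10 = 77
Denom: 67 + 10 + 26 + 37 + 16 + 14 = 170
RR2 = 77 / 170 = 0.4529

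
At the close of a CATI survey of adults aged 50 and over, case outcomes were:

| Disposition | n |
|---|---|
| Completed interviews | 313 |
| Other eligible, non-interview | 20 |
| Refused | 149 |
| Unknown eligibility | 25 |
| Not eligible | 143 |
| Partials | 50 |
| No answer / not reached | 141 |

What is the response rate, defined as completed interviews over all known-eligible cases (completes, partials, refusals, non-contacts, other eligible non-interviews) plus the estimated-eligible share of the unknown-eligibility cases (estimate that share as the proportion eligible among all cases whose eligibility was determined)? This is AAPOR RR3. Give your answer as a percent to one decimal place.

45.1%

Top = 313
Determined eligible = 313 + 50 + 149 + 141 + 20 = 673
e = 673 / (673 + 143) = 673 / 816 = 0.8248
Estimated eligible among unknowns = 0.8248 × 25 = 20.62
Base = 673 + 20.62 = 693.62
RR3 = 313 / 693.62 = 0.4513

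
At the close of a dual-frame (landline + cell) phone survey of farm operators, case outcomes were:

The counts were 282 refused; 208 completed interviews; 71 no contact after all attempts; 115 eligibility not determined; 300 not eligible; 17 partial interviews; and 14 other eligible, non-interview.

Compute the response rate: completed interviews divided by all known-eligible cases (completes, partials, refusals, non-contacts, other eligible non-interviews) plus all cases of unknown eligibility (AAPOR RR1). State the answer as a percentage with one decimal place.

Num → 208
Base → 208 + 17 + 282 + 71 + 14 + 115 = 707
RR1 = 208 / 707 = 0.2942

29.4%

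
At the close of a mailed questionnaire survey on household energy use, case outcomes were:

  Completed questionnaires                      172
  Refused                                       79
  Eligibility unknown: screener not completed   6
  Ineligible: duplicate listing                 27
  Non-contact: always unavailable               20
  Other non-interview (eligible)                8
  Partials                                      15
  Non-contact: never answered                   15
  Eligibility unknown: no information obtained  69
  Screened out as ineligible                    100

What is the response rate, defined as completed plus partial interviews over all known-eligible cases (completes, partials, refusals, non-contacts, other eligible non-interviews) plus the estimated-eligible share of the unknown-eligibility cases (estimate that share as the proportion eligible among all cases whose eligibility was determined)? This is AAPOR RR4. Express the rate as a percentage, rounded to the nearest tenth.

51.6%

No contact after all attempts = 15 + 20 = 35
Eligibility not determined = 6 + 69 = 75
Ineligible = 100 + 27 = 127
Numerator = 172 + 15 = 187
Known eligible = 172 + 15 + 79 + 35 + 8 = 309
e = 309 / (309 + 127) = 309 / 436 = 0.7087
Eligible share of unknowns = 0.7087 × 75 = 53.15
Denom = 309 + 53.15 = 362.15
RR4 = 187 / 362.15 = 0.5164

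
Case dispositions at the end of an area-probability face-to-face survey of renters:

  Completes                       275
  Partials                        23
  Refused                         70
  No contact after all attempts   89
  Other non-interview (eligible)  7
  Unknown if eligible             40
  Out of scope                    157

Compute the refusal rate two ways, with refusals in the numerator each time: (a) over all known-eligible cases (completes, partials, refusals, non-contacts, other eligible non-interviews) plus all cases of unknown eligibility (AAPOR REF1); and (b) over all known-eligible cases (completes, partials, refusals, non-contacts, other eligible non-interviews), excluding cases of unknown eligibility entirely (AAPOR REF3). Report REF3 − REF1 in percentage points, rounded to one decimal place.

Top: 70
Denom: 275 + 23 + 70 + 89 + 7 + 40 = 504
REF1 = 70 / 504 = 0.1389
Denom: 275 + 23 + 70 + 89 + 7 = 464
REF3 = 70 / 464 = 0.1509
Difference = 15.09 − 13.89 = 1.20 percentage points

1.2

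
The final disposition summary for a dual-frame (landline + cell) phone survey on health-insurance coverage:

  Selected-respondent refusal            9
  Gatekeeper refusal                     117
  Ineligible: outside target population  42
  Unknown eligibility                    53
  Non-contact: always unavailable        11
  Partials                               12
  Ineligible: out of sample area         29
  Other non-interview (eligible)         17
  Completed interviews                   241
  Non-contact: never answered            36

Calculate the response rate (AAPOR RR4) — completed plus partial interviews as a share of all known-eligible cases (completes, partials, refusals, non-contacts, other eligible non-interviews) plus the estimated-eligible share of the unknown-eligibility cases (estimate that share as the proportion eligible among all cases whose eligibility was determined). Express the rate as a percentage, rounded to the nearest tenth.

Refusals = 117 + 9 = 126
Never reached = 36 + 11 = 47
Not eligible = 42 + 29 = 71
Numerator = 241 + 12 = 253
Determined eligible = 241 + 12 + 126 + 47 + 17 = 443
e = 443 / (443 + 71) = 443 / 514 = 0.8619
e × U = 0.8619 × 53 = 45.68
Base = 443 + 45.68 = 488.68
RR4 = 253 / 488.68 = 0.5177

51.8%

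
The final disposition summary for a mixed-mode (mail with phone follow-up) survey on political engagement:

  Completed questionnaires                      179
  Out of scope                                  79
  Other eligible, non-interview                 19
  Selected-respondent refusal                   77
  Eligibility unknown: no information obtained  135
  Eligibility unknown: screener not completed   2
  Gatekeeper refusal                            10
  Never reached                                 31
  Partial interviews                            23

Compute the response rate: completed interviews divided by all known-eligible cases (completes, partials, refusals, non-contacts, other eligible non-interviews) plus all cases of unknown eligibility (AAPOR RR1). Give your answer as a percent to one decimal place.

Refused = 10 + 77 = 87
Unknown if eligible = 2 + 135 = 137
Num = 179
Denominator = 179 + 23 + 87 + 31 + 19 + 137 = 476
RR1 = 179 / 476 = 0.3761

37.6%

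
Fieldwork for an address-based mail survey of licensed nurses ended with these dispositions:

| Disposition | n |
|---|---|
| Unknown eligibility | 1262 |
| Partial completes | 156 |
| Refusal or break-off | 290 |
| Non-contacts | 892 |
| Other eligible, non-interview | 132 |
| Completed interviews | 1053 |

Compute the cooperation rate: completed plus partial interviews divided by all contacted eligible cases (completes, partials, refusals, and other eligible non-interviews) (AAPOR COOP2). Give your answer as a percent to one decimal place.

Num = 1053 + 156 = 1209
Denom = 1053 + 156 + 290 + 132 = 1631
COOP2 = 1209 / 1631 = 0.7413

74.1%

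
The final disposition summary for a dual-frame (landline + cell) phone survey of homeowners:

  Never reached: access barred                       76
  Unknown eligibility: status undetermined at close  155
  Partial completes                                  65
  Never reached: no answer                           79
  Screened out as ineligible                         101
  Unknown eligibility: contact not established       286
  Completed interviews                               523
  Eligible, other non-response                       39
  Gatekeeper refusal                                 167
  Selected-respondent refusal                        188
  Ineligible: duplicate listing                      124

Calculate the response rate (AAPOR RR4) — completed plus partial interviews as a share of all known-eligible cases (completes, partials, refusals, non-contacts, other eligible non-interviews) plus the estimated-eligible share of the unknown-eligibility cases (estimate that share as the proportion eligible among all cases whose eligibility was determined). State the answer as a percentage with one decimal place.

Refusals = 167 + 188 = 355
No answer / not reached = 79 + 76 = 155
Unknown eligibility = 286 + 155 = 441
Ineligible = 101 + 124 = 225
Numerator = 523 + 65 = 588
Eligible (known) = 523 + 65 + 355 + 155 + 39 = 1137
e = 1137 / (1137 + 225) = 1137 / 1362 = 0.8348
e × U = 0.8348 × 441 = 368.15
Base = 1137 + 368.15 = 1505.15
RR4 = 588 / 1505.15 = 0.3907

39.1%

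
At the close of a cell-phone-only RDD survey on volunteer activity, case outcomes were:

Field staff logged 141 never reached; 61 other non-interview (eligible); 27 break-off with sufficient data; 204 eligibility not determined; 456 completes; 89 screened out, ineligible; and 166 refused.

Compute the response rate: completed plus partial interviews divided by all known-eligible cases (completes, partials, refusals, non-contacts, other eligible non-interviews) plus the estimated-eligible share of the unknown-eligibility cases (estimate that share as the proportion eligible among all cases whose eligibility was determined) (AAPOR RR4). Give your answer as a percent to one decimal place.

46.6%

Num = 456 + 27 = 483
Determined eligible = 456 + 27 + 166 + 141 + 61 = 851
e = 851 / (851 + 89) = 851 / 940 = 0.9053
e × U = 0.9053 × 204 = 184.68
Base = 851 + 184.68 = 1035.68
RR4 = 483 / 1035.68 = 0.4664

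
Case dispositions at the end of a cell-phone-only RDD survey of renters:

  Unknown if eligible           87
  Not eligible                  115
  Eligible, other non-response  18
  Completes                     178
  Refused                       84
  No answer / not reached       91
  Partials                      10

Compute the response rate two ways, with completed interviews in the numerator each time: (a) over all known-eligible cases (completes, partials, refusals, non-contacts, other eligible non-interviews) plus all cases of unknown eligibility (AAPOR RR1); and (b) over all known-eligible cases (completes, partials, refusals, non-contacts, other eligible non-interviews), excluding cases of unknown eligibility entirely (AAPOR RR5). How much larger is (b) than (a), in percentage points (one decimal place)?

Num → 178
Base → 178 + 10 + 84 + 91 + 18 + 87 = 468
RR1 = 178 / 468 = 0.3803
Base → 178 + 10 + 84 + 91 + 18 = 381
RR5 = 178 / 381 = 0.4672
Difference = 46.72 − 38.03 = 8.69 percentage points

8.7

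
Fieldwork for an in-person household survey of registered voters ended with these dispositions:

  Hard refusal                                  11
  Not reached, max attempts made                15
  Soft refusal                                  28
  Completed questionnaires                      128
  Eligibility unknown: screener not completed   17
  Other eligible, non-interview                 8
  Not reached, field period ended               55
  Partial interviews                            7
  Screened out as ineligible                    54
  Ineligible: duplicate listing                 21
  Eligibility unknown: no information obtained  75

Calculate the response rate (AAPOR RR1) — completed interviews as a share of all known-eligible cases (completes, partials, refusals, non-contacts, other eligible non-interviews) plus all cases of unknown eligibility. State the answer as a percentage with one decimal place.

Refusals = 11 + 28 = 39
Non-contacts = 55 + 15 = 70
Unknown eligibility = 17 + 75 = 92
Screened out, ineligible = 54 + 21 = 75
Num → 128
Base → 128 + 7 + 39 + 70 + 8 + 92 = 344
RR1 = 128 / 344 = 0.3721

37.2%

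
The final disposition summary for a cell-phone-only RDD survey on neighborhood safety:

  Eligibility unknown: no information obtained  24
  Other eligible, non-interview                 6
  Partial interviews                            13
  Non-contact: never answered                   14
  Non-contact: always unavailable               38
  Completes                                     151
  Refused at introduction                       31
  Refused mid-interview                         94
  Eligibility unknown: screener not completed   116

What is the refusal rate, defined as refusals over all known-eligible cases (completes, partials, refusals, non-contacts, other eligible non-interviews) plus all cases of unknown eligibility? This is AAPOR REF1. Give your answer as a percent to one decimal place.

25.7%

Refused = 31 + 94 = 125
Non-contacts = 14 + 38 = 52
Undetermined eligibility = 116 + 24 = 140
Numerator: 125
Base: 151 + 13 + 125 + 52 + 6 + 140 = 487
REF1 = 125 / 487 = 0.2567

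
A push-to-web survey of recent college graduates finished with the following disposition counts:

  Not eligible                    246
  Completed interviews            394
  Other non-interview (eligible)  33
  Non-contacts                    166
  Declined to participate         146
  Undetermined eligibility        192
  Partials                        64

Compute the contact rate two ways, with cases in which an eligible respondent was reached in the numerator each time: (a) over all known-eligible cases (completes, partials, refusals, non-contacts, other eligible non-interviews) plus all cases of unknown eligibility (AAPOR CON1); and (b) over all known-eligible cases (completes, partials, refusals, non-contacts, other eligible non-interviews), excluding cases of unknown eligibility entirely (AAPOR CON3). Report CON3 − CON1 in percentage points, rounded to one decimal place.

Numerator: 394 + 64 + 146 + 33 = 637
Denominator: 394 + 64 + 146 + 166 + 33 + 192 = 995
CON1 = 637 / 995 = 0.6402
Denominator: 394 + 64 + 146 + 166 + 33 = 803
CON3 = 637 / 803 = 0.7933
Difference = 79.33 − 64.02 = 15.31 percentage points

15.3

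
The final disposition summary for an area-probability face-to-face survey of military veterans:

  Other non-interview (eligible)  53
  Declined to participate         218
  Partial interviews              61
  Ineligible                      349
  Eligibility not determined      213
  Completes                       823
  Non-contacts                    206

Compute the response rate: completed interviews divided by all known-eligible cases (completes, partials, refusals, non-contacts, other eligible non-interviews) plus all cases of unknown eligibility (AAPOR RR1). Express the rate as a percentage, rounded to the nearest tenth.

Num → 823
Base → 823 + 61 + 218 + 206 + 53 + 213 = 1574
RR1 = 823 / 1574 = 0.5229

52.3%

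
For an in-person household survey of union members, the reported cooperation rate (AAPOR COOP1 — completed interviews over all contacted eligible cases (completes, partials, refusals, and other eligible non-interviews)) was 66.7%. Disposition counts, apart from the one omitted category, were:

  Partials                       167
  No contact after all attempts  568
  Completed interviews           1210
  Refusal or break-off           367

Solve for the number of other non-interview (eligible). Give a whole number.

COOP1 = 1210 / D = 0.667
D = 1210 / 0.667 = 1814.1
Rest of base = 1744
other non-interview (eligible) = 1814.1 − 1744 ≈ 70

70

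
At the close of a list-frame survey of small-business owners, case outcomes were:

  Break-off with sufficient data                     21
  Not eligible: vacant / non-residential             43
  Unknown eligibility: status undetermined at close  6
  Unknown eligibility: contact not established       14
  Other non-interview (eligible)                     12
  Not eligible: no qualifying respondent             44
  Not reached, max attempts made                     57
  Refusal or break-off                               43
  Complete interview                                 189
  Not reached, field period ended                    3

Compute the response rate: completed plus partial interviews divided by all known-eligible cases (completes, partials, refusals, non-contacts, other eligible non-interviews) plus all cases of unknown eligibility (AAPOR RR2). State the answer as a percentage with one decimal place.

60.9%

No contact after all attempts = 3 + 57 = 60
Undetermined eligibility = 14 + 6 = 20
Ineligible = 44 + 43 = 87
Num = 189 + 21 = 210
Denom = 189 + 21 + 43 + 60 + 12 + 20 = 345
RR2 = 210 / 345 = 0.6087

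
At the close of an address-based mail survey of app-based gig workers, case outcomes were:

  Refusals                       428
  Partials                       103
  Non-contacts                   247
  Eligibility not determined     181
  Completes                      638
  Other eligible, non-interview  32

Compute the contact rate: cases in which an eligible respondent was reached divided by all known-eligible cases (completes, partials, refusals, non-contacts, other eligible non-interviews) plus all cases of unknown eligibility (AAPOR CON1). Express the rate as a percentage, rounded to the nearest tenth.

Num: 638 + 103 + 428 + 32 = 1201
Denom: 638 + 103 + 428 + 247 + 32 + 181 = 1629
CON1 = 1201 / 1629 = 0.7373

73.7%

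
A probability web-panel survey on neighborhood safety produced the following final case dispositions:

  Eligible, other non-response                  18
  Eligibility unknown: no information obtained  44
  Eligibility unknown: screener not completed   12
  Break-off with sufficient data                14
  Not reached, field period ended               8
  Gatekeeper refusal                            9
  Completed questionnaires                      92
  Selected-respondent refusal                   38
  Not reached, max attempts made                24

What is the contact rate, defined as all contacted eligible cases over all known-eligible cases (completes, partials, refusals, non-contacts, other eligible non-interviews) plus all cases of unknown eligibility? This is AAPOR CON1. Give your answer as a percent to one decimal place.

66.0%

Refusal or break-off = 9 + 38 = 47
Never reached = 8 + 24 = 32
Unknown if eligible = 12 + 44 = 56
Numerator: 92 + 14 + 47 + 18 = 171
Denom: 92 + 14 + 47 + 32 + 18 + 56 = 259
CON1 = 171 / 259 = 0.6602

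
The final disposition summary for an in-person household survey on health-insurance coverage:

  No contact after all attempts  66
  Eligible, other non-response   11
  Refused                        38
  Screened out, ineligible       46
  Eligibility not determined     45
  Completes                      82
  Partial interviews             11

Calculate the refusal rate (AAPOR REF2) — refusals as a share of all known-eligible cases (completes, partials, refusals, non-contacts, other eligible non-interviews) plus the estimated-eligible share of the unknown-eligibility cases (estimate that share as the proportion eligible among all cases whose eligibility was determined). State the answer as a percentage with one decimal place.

15.5%

Num = 38
Eligible (known) = 82 + 11 + 38 + 66 + 11 = 208
e = 208 / (208 + 46) = 208 / 254 = 0.8189
Eligible share of unknowns = 0.8189 × 45 = 36.85
Base = 208 + 36.85 = 244.85
REF2 = 38 / 244.85 = 0.1552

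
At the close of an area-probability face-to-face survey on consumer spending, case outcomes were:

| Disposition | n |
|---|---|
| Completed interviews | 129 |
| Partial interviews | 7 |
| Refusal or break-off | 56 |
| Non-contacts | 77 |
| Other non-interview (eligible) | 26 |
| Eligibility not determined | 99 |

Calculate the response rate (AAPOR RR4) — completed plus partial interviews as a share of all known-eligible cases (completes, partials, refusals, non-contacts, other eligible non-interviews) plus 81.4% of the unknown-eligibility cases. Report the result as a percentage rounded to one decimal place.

36.2%

Num → 129 + 7 = 136
Eligible (known) → 129 + 7 + 56 + 77 + 26 = 295
Estimated eligible among unknowns → 0.8140 × 99 = 80.59
Denominator → 295 + 80.59 = 375.59
RR4 = 136 / 375.59 = 0.3621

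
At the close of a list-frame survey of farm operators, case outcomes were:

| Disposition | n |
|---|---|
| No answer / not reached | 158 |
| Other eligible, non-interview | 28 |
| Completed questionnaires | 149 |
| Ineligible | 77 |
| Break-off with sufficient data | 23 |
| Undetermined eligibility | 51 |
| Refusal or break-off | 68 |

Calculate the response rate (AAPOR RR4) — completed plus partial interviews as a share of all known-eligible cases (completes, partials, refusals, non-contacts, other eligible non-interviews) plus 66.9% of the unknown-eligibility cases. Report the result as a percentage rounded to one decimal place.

Numerator = 149 + 23 = 172
Known eligible = 149 + 23 + 68 + 158 + 28 = 426
e × U = 0.6690 × 51 = 34.12
Base = 426 + 34.12 = 460.12
RR4 = 172 / 460.12 = 0.3738

37.4%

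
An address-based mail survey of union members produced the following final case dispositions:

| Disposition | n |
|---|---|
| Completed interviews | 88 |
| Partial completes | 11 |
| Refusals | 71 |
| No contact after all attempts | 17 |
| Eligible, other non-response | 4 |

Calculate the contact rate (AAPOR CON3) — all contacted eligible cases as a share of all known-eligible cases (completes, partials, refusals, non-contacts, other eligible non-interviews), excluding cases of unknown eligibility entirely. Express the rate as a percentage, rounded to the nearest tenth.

Num: 88 + 11 + 71 + 4 = 174
Denominator: 88 + 11 + 71 + 17 + 4 = 191
CON3 = 174 / 191 = 0.9110

91.1%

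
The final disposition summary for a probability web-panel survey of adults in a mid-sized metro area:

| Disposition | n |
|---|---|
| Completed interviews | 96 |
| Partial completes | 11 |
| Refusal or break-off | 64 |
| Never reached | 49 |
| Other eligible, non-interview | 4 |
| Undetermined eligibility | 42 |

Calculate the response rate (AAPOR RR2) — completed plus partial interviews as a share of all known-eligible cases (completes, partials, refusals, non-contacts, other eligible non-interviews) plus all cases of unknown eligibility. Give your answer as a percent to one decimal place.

40.2%

Top → 96 + 11 = 107
Denominator → 96 + 11 + 64 + 49 + 4 + 42 = 266
RR2 = 107 / 266 = 0.4023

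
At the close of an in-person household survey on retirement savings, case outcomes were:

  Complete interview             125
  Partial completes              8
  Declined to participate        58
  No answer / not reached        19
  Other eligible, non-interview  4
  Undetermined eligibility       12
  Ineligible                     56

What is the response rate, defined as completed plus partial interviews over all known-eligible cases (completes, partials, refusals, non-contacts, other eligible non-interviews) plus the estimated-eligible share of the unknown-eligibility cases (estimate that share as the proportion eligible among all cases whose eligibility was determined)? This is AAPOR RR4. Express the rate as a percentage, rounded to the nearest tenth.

Numerator → 125 + 8 = 133
Eligible (known) → 125 + 8 + 58 + 19 + 4 = 214
e = 214 / (214 + 56) = 214 / 270 = 0.7926
e × U → 0.7926 × 12 = 9.51
Base → 214 + 9.51 = 223.51
RR4 = 133 / 223.51 = 0.5951

59.5%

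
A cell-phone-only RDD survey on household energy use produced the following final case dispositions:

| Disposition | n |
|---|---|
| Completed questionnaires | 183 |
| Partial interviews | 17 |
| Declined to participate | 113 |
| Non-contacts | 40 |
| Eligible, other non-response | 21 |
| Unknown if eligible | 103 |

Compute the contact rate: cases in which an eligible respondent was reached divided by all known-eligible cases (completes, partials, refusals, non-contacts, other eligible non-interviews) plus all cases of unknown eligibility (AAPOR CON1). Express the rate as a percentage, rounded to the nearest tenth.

Num = 183 + 17 + 113 + 21 = 334
Denominator = 183 + 17 + 113 + 40 + 21 + 103 = 477
CON1 = 334 / 477 = 0.7002

70.0%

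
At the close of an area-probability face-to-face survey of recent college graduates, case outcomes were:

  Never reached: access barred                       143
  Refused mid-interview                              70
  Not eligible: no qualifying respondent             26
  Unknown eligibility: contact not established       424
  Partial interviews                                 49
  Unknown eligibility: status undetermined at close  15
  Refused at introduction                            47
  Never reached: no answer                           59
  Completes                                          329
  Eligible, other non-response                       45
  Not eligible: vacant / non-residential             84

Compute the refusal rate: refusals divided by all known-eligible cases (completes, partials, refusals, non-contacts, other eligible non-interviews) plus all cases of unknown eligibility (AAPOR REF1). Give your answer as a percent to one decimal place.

Refused = 47 + 70 = 117
No answer / not reached = 59 + 143 = 202
Eligibility not determined = 424 + 15 = 439
Out of scope = 26 + 84 = 110
Numerator = 117
Base = 329 + 49 + 117 + 202 + 45 + 439 = 1181
REF1 = 117 / 1181 = 0.0991

9.9%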